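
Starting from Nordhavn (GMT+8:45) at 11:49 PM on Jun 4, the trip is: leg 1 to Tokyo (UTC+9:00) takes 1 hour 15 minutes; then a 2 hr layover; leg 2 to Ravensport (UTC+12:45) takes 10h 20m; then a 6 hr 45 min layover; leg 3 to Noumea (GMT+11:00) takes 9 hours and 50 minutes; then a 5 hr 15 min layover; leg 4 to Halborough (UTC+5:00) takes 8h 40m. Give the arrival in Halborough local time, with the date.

4:09 PM on June 6

Convert departure to UTC: 11:49 PM − 8:45 = 3:04 PM UTC on Jun 4.
Add 1 hour and 15 minutes leg 1 → 4:19 PM UTC.
Add 2 hours layover in Tokyo → 6:19 PM UTC.
Add 10 hours and 20 minutes leg 2 → 4:39 AM UTC (Jun 5).
Add 6 hours and 45 minutes layover in Ravensport → 11:24 AM UTC.
Add 9 hours 50 minutes leg 3 → 9:14 PM UTC.
Add 5 hours and 15 minutes layover in Noumea → 2:29 AM UTC (Jun 6).
Add 8 hours and 40 minutes leg 4 → 11:09 AM UTC.
Halborough is UTC+5:00, so local arrival = 11:09 AM + 5:00 = 4:09 PM on Jun 6.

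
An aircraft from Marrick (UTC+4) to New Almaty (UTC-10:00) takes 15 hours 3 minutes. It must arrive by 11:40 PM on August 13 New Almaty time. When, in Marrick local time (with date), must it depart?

10:37 PM on August 13

Target arrival in UTC: 11:40 PM + 10:00 = 9:40 AM on Aug 14.
Subtract 15 hours and 3 minutes → departure 6:37 PM UTC on Aug 13.
Marrick is UTC+4:00: 6:37 PM + 4:00 = 10:37 PM on Aug 13.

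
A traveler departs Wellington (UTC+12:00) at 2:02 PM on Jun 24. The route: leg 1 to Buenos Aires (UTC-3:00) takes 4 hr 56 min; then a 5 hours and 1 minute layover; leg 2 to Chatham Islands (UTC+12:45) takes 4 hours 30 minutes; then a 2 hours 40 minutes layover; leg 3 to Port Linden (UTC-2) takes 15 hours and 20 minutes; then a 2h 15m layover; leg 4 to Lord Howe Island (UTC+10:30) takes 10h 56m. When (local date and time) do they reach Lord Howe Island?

10:10 AM on June 26

Convert departure to UTC: 2:02 PM − 12:00 = 2:02 AM UTC on Jun 24.
Add 4 hours 56 minutes leg 1 → 6:58 AM UTC.
Add 5 hours and 1 minute layover in Buenos Aires → 11:59 AM UTC.
Add 4 hours 30 minutes leg 2 → 4:29 PM UTC.
Add 2 hours and 40 minutes layover in Chatham Islands → 7:09 PM UTC.
Add 15 hours and 20 minutes leg 3 → 10:29 AM UTC (Jun 25).
Add 2 hours and 15 minutes layover in Port Linden → 12:44 PM UTC.
Add 10 hours and 56 minutes leg 4 → 11:40 PM UTC.
Lord Howe Island is UTC+10:30, so local arrival = 11:40 PM + 10:30 = 10:10 AM on Jun 26.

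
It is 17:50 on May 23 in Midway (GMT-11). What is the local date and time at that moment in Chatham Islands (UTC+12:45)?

17:35 on May 24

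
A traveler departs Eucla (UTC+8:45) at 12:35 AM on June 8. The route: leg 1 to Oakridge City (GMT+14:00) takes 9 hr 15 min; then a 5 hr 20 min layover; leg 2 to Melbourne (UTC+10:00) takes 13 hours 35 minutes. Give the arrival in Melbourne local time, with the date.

Convert departure to UTC: 12:35 AM − 8:45 = 3:50 PM UTC on Jun 7.
Add 9 hours 15 minutes leg 1 → 1:05 AM UTC (Jun 8).
Add 5 hours 20 minutes layover in Oakridge City → 6:25 AM UTC.
Add 13 hours and 35 minutes leg 2 → 8:00 PM UTC.
Melbourne is UTC+10:00, so local arrival = 8:00 PM + 10:00 = 6:00 AM on Jun 9.

6:00 AM on Jun 9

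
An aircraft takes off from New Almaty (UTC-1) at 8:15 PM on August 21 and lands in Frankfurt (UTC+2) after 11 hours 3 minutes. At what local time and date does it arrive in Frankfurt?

Convert departure to UTC: 8:15 PM + 1:00 = 9:15 PM UTC on Aug 21.
Add 11 hours and 3 minutes travel time → 8:18 AM UTC (Aug 22).
Frankfurt is UTC+2:00, so local arrival = 8:18 AM + 2:00 = 10:18 AM on Aug 22.

10:18 AM on August 22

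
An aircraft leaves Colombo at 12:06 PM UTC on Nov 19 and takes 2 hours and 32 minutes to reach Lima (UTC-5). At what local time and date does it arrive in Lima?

Departure is given in UTC: 12:06 PM on Nov 19.
Add 2 hours and 32 minutes → 2:38 PM UTC.
Lima is UTC−5:00: 2:38 PM − 5:00 = 9:38 AM on Nov 19.

9:38 AM on November 19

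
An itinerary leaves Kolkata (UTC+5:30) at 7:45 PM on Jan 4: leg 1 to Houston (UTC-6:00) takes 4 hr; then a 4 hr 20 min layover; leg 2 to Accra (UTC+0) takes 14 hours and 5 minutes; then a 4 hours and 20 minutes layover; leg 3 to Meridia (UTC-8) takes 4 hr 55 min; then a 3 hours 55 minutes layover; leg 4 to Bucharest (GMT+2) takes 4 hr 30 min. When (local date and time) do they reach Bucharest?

8:20 AM on January 6

Convert departure to UTC: 7:45 PM − 5:30 = 2:15 PM UTC on Jan 4.
Add 4 hours leg 1 → 6:15 PM UTC.
Add 4 hours and 20 minutes layover in Houston → 10:35 PM UTC.
Add 14 hours 5 minutes leg 2 → 12:40 PM UTC (Jan 5).
Add 4 hours and 20 minutes layover in Accra → 5:00 PM UTC.
Add 4 hours 55 minutes leg 3 → 9:55 PM UTC.
Add 3 hours 55 minutes layover in Meridia → 1:50 AM UTC (Jan 6).
Add 4 hours and 30 minutes leg 4 → 6:20 AM UTC.
Bucharest is UTC+2:00, so local arrival = 6:20 AM + 2:00 = 8:20 AM on Jan 6.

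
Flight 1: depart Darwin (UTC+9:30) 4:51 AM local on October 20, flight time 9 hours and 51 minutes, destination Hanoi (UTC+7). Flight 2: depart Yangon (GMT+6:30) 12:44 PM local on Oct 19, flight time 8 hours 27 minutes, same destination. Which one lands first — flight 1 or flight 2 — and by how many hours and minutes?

Flight 1 in UTC: 4:51 AM − 9:30 = 7:21 PM on Oct 19.
+9 hours 51 minutes → arrive 5:12 AM UTC on Oct 20.
Flight 2 in UTC: 12:44 PM − 6:30 = 6:14 AM on Oct 19.
+8 hours 27 minutes → arrive 2:41 PM UTC on Oct 19.
Flight 2 lands earlier by 14 hours 31 minutes.

the second, by 14 hours 31 minutes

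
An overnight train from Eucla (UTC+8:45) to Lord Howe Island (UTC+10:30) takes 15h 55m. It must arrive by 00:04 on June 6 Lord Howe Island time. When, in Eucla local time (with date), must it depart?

06:24 on Jun 5

Target arrival in UTC: 00:04 − 10:30 = 13:34 on Jun 5.
Subtract 15 hours 55 minutes → departure 21:39 UTC on Jun 4.
Eucla is UTC+8:45: 21:39 + 8:45 = 06:24 on Jun 5.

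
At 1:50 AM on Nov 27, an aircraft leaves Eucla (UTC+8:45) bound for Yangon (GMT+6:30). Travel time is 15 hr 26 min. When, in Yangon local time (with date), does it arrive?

3:01 PM on November 27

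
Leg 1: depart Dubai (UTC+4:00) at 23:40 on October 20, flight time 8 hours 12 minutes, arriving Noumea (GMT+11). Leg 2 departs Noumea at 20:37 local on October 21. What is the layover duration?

5 hours 45 minutes

Convert departure to UTC: 23:40 − 4:00 = 19:40 UTC on Oct 20.
Add 8 hours and 12 minutes flight time → 03:52 UTC (Oct 21).
Noumea is UTC+11:00, so local arrival = 03:52 + 11:00 = 14:52 on Oct 21.
Layover = 20:37 − 14:52 = 5 hours 45 minutes.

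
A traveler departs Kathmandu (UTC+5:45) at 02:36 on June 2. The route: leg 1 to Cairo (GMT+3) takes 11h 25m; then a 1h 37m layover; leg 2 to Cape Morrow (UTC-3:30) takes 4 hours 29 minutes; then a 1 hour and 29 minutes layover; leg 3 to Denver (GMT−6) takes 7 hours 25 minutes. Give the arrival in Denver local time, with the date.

Convert departure to UTC: 02:36 − 5:45 = 20:51 UTC on Jun 1.
Add 11 hours 25 minutes leg 1 → 08:16 UTC (Jun 2).
Add 1 hour 37 minutes layover in Cairo → 09:53 UTC.
Add 4 hours and 29 minutes leg 2 → 14:22 UTC.
Add 1 hour 29 minutes layover in Cape Morrow → 15:51 UTC.
Add 7 hours and 25 minutes leg 3 → 23:16 UTC.
Denver is UTC−6:00, so local arrival = 23:16 − 6:00 = 17:16 on Jun 2.

17:16 on Jun 2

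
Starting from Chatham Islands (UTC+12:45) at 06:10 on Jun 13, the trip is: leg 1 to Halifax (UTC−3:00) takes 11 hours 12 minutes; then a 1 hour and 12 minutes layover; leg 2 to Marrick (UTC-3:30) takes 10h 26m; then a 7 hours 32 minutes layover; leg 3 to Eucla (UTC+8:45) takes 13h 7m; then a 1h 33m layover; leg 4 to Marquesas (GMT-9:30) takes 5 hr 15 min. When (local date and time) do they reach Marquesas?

10:12 on June 14

Convert departure to UTC: 06:10 − 12:45 = 17:25 UTC on Jun 12.
Add 11 hours 12 minutes leg 1 → 04:37 UTC (Jun 13).
Add 1 hour and 12 minutes layover in Halifax → 05:49 UTC.
Add 10 hours and 26 minutes leg 2 → 16:15 UTC.
Add 7 hours and 32 minutes layover in Marrick → 23:47 UTC.
Add 13 hours 7 minutes leg 3 → 12:54 UTC (Jun 14).
Add 1 hour 33 minutes layover in Eucla → 14:27 UTC.
Add 5 hours 15 minutes leg 4 → 19:42 UTC.
Marquesas is UTC−9:30, so local arrival = 19:42 − 9:30 = 10:12 on Jun 14.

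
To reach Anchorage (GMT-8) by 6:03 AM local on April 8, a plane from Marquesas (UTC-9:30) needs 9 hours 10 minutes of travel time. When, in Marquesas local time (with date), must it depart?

7:23 PM on Apr 7

Target arrival in UTC: 6:03 AM + 8:00 = 2:03 PM on Apr 8.
Subtract 9 hours 10 minutes → departure 4:53 AM UTC on Apr 8.
Marquesas is UTC−9:30: 4:53 AM − 9:30 = 7:23 PM on Apr 7.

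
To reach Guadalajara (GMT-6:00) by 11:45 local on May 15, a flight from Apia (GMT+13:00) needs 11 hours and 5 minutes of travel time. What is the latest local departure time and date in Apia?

Target arrival in UTC: 11:45 + 6:00 = 17:45 on May 15.
Subtract 11 hours and 5 minutes → departure 06:40 UTC on May 15.
Apia is UTC+13:00: 06:40 + 13:00 = 19:40 on May 15.

19:40 on May 15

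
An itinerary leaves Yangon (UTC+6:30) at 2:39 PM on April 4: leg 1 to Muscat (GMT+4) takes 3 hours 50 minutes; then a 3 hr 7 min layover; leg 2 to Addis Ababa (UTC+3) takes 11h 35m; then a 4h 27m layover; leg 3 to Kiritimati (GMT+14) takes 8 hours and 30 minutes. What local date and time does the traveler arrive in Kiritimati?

5:38 AM on April 6

Convert departure to UTC: 2:39 PM − 6:30 = 8:09 AM UTC on Apr 4.
Add 3 hours 50 minutes leg 1 → 11:59 AM UTC.
Add 3 hours 7 minutes layover in Muscat → 3:06 PM UTC.
Add 11 hours and 35 minutes leg 2 → 2:41 AM UTC (Apr 5).
Add 4 hours and 27 minutes layover in Addis Ababa → 7:08 AM UTC.
Add 8 hours and 30 minutes leg 3 → 3:38 PM UTC.
Kiritimati is UTC+14:00, so local arrival = 3:38 PM + 14:00 = 5:38 AM on Apr 6.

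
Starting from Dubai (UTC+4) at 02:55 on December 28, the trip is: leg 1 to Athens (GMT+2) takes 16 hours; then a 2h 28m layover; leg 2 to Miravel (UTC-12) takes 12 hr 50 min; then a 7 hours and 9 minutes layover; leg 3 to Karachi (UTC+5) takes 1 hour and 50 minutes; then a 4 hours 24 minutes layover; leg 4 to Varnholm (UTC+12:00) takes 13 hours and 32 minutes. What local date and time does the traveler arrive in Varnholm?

Convert departure to UTC: 02:55 − 4:00 = 22:55 UTC on Dec 27.
Add 16 hours leg 1 → 14:55 UTC (Dec 28).
Add 2 hours and 28 minutes layover in Athens → 17:23 UTC.
Add 12 hours 50 minutes leg 2 → 06:13 UTC (Dec 29).
Add 7 hours 9 minutes layover in Miravel → 13:22 UTC.
Add 1 hour and 50 minutes leg 3 → 15:12 UTC.
Add 4 hours 24 minutes layover in Karachi → 19:36 UTC.
Add 13 hours and 32 minutes leg 4 → 09:08 UTC (Dec 30).
Varnholm is UTC+12:00, so local arrival = 09:08 + 12:00 = 21:08 on Dec 30.

21:08 on December 30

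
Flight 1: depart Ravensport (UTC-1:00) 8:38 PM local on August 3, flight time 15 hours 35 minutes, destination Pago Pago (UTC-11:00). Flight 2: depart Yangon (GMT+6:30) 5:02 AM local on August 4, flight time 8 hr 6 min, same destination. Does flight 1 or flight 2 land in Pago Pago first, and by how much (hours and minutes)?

the second, by 6 hours 35 minutes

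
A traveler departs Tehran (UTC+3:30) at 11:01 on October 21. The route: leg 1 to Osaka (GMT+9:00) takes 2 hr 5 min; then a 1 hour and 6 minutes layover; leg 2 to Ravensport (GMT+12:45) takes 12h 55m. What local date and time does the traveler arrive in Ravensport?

Convert departure to UTC: 11:01 − 3:30 = 07:31 UTC on Oct 21.
Add 2 hours 5 minutes leg 1 → 09:36 UTC.
Add 1 hour and 6 minutes layover in Osaka → 10:42 UTC.
Add 12 hours 55 minutes leg 2 → 23:37 UTC.
Ravensport is UTC+12:45, so local arrival = 23:37 + 12:45 = 12:22 on Oct 22.

12:22 on October 22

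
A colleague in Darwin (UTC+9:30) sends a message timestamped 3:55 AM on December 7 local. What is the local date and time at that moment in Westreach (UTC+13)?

Westreach is 3:30 ahead of Darwin.
Shift by the zone difference: 3:55 AM + 3:30 = 7:25 AM on Dec 7 in Westreach.

7:25 AM on December 7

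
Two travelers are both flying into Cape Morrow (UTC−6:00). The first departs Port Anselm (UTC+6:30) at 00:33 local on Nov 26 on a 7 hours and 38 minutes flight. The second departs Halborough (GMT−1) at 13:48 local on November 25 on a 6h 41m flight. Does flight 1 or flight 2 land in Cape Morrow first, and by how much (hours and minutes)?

the second, by 4 hours 12 minutes

Flight 1 in UTC: 00:33 − 6:30 = 18:03 on Nov 25.
+7 hours and 38 minutes → arrive 01:41 UTC on Nov 26.
Flight 2 in UTC: 13:48 + 1:00 = 14:48 on Nov 25.
+6 hours 41 minutes → arrive 21:29 UTC on Nov 25.
Flight 2 lands earlier by 4 hours 12 minutes.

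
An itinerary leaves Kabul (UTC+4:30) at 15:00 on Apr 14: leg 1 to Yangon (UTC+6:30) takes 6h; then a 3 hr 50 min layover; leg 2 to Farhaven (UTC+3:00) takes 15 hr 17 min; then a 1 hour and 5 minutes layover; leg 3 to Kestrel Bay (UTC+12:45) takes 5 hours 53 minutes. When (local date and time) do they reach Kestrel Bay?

07:20 on Apr 16

Convert departure to UTC: 15:00 − 4:30 = 10:30 UTC on Apr 14.
Add 6 hours leg 1 → 16:30 UTC.
Add 3 hours and 50 minutes layover in Yangon → 20:20 UTC.
Add 15 hours 17 minutes leg 2 → 11:37 UTC (Apr 15).
Add 1 hour 5 minutes layover in Farhaven → 12:42 UTC.
Add 5 hours 53 minutes leg 3 → 18:35 UTC.
Kestrel Bay is UTC+12:45, so local arrival = 18:35 + 12:45 = 07:20 on Apr 16.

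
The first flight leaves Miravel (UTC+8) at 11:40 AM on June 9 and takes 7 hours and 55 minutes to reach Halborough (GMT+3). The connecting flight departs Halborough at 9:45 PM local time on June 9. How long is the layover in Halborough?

7 hours 10 minutes

Convert departure to UTC: 11:40 AM − 8:00 = 3:40 AM UTC on Jun 9.
Add 7 hours 55 minutes flight time → 11:35 AM UTC.
Halborough is UTC+3:00, so local arrival = 11:35 AM + 3:00 = 2:35 PM on Jun 9.
Layover = 9:45 PM − 2:35 PM = 7 hours 10 minutes.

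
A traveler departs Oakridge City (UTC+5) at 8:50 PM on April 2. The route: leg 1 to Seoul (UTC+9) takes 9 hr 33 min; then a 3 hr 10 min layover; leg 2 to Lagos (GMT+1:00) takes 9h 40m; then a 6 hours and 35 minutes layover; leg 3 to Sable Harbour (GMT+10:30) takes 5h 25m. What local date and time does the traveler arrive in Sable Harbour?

Convert departure to UTC: 8:50 PM − 5:00 = 3:50 PM UTC on Apr 2.
Add 9 hours and 33 minutes leg 1 → 1:23 AM UTC (Apr 3).
Add 3 hours 10 minutes layover in Seoul → 4:33 AM UTC.
Add 9 hours and 40 minutes leg 2 → 2:13 PM UTC.
Add 6 hours 35 minutes layover in Lagos → 8:48 PM UTC.
Add 5 hours 25 minutes leg 3 → 2:13 AM UTC (Apr 4).
Sable Harbour is UTC+10:30, so local arrival = 2:13 AM + 10:30 = 12:43 PM on Apr 4.

12:43 PM on April 4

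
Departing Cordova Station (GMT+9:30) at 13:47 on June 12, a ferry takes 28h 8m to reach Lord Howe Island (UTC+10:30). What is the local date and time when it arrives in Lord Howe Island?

18:55 on June 13

Convert departure to UTC: 13:47 − 9:30 = 04:17 UTC on Jun 12.
Add 28 hours 8 minutes travel time → 08:25 UTC (Jun 13).
Lord Howe Island is UTC+10:30, so local arrival = 08:25 + 10:30 = 18:55 on Jun 13.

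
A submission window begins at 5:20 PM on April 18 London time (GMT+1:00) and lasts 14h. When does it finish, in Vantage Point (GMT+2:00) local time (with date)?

Convert start to UTC: 5:20 PM − 1:00 = 4:20 PM UTC on Apr 18.
Add 14 hours duration → 6:20 AM UTC (Apr 19).
Vantage Point is UTC+2:00, so local end time = 6:20 AM + 2:00 = 8:20 AM on Apr 19.

8:20 AM on Apr 19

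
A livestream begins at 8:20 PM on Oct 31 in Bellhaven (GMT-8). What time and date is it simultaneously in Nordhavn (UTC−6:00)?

Nordhavn is 2:00 ahead of Bellhaven.
Shift by the zone difference: 8:20 PM + 2:00 = 10:20 PM on Oct 31 in Nordhavn.

10:20 PM on Oct 31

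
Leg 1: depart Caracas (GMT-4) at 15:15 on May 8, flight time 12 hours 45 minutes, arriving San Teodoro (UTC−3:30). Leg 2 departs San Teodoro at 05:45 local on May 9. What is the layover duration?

1 hour 15 minutes

Convert departure to UTC: 15:15 + 4:00 = 19:15 UTC on May 8.
Add 12 hours and 45 minutes flight time → 08:00 UTC (May 9).
San Teodoro is UTC−3:30, so local arrival = 08:00 − 3:30 = 04:30 on May 9.
Layover = 05:45 − 04:30 = 1 hour 15 minutes.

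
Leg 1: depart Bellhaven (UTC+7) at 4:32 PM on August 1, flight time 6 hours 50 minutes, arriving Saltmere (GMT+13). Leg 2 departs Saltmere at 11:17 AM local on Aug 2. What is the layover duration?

Convert departure to UTC: 4:32 PM − 7:00 = 9:32 AM UTC on Aug 1.
Add 6 hours and 50 minutes flight time → 4:22 PM UTC.
Saltmere is UTC+13:00, so local arrival = 4:22 PM + 13:00 = 5:22 AM on Aug 2.
Layover = 11:17 AM − 5:22 AM = 5 hours 55 minutes.

5 hours 55 minutes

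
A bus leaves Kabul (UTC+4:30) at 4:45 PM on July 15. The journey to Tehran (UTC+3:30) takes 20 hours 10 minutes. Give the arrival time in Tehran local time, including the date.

11:55 AM on July 16

Convert departure to UTC: 4:45 PM − 4:30 = 12:15 PM UTC on Jul 15.
Add 20 hours and 10 minutes travel time → 8:25 AM UTC (Jul 16).
Tehran is UTC+3:30, so local arrival = 8:25 AM + 3:30 = 11:55 AM on Jul 16.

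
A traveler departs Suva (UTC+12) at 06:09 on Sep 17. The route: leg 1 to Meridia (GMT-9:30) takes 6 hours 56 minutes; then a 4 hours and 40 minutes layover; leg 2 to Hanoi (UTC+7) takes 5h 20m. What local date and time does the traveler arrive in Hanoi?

18:05 on September 17

Convert departure to UTC: 06:09 − 12:00 = 18:09 UTC on Sep 16.
Add 6 hours and 56 minutes leg 1 → 01:05 UTC (Sep 17).
Add 4 hours and 40 minutes layover in Meridia → 05:45 UTC.
Add 5 hours 20 minutes leg 2 → 11:05 UTC.
Hanoi is UTC+7:00, so local arrival = 11:05 + 7:00 = 18:05 on Sep 17.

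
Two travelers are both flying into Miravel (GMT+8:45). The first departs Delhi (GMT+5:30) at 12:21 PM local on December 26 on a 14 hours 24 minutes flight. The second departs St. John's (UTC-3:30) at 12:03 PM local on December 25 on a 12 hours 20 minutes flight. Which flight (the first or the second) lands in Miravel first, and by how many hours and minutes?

Flight 1 in UTC: 12:21 PM − 5:30 = 6:51 AM on Dec 26.
+14 hours and 24 minutes → arrive 9:15 PM UTC on Dec 26.
Flight 2 in UTC: 12:03 PM + 3:30 = 3:33 PM on Dec 25.
+12 hours 20 minutes → arrive 3:53 AM UTC on Dec 26.
Flight 2 lands earlier by 17 hours 22 minutes.

the second, by 17 hours 22 minutes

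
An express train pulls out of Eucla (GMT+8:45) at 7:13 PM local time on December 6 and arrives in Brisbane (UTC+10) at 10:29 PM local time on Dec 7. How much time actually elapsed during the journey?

Brisbane is 1:15 ahead of Eucla.
Clock-face elapsed time (ignoring zones) is 27 hours 16 minutes.
Actual elapsed = 27 hours 16 minutes − 1:15 = 26 hours 1 minute.

26 hours 1 minute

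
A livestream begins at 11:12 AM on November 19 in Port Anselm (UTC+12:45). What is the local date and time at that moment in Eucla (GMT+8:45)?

In UTC: 11:12 AM − 12:45 = 10:27 PM on Nov 18.
Eucla is UTC+8:45: 10:27 PM + 8:45 = 7:12 AM on Nov 19.

7:12 AM on Nov 19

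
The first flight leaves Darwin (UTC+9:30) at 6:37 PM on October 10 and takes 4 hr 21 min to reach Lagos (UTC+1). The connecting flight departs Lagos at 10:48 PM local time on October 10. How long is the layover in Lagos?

8 hours 20 minutes

Convert departure to UTC: 6:37 PM − 9:30 = 9:07 AM UTC on Oct 10.
Add 4 hours and 21 minutes flight time → 1:28 PM UTC.
Lagos is UTC+1:00, so local arrival = 1:28 PM + 1:00 = 2:28 PM on Oct 10.
Layover = 10:48 PM − 2:28 PM = 8 hours 20 minutes.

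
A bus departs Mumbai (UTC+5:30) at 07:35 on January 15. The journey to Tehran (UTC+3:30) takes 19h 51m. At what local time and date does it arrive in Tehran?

01:26 on January 16

Convert departure to UTC: 07:35 − 5:30 = 02:05 UTC on Jan 15.
Add 19 hours 51 minutes travel time → 21:56 UTC.
Tehran is UTC+3:30, so local arrival = 21:56 + 3:30 = 01:26 on Jan 16.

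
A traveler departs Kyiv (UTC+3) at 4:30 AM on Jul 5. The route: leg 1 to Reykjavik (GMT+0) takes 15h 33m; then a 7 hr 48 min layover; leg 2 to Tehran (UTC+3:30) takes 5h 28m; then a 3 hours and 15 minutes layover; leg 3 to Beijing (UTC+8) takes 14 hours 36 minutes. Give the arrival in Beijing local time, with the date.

Convert departure to UTC: 4:30 AM − 3:00 = 1:30 AM UTC on Jul 5.
Add 15 hours and 33 minutes leg 1 → 5:03 PM UTC.
Add 7 hours and 48 minutes layover in Reykjavik → 12:51 AM UTC (Jul 6).
Add 5 hours 28 minutes leg 2 → 6:19 AM UTC.
Add 3 hours and 15 minutes layover in Tehran → 9:34 AM UTC.
Add 14 hours and 36 minutes leg 3 → 12:10 AM UTC (Jul 7).
Beijing is UTC+8:00, so local arrival = 12:10 AM + 8:00 = 8:10 AM on Jul 7.

8:10 AM on Jul 7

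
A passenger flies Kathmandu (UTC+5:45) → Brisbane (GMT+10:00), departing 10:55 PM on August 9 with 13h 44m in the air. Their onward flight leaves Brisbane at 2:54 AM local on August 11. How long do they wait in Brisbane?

10 hours

Convert departure to UTC: 10:55 PM − 5:45 = 5:10 PM UTC on Aug 9.
Add 13 hours and 44 minutes flight time → 6:54 AM UTC (Aug 10).
Brisbane is UTC+10:00, so local arrival = 6:54 AM + 10:00 = 4:54 PM on Aug 10.
Layover = 2:54 AM − 4:54 PM (+1 day) = 10 hours.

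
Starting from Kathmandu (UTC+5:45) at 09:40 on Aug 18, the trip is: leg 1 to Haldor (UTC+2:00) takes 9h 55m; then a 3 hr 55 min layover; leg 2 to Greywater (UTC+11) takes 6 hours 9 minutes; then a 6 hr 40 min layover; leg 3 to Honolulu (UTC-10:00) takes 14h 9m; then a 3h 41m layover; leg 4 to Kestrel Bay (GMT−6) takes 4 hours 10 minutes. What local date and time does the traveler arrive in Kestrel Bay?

22:34 on Aug 19

Convert departure to UTC: 09:40 − 5:45 = 03:55 UTC on Aug 18.
Add 9 hours and 55 minutes leg 1 → 13:50 UTC.
Add 3 hours 55 minutes layover in Haldor → 17:45 UTC.
Add 6 hours and 9 minutes leg 2 → 23:54 UTC.
Add 6 hours 40 minutes layover in Greywater → 06:34 UTC (Aug 19).
Add 14 hours and 9 minutes leg 3 → 20:43 UTC.
Add 3 hours 41 minutes layover in Honolulu → 00:24 UTC (Aug 20).
Add 4 hours and 10 minutes leg 4 → 04:34 UTC.
Kestrel Bay is UTC−6:00, so local arrival = 04:34 − 6:00 = 22:34 on Aug 19.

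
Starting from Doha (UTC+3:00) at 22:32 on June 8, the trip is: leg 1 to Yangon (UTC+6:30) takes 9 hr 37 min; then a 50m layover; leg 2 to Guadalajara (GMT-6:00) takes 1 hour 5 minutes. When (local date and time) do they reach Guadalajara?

Convert departure to UTC: 22:32 − 3:00 = 19:32 UTC on Jun 8.
Add 9 hours and 37 minutes leg 1 → 05:09 UTC (Jun 9).
Add 50 minutes layover in Yangon → 05:59 UTC.
Add 1 hour 5 minutes leg 2 → 07:04 UTC.
Guadalajara is UTC−6:00, so local arrival = 07:04 − 6:00 = 01:04 on Jun 9.

01:04 on June 9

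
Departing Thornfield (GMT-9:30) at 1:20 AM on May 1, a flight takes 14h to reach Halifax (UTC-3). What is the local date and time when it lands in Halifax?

9:50 PM on May 1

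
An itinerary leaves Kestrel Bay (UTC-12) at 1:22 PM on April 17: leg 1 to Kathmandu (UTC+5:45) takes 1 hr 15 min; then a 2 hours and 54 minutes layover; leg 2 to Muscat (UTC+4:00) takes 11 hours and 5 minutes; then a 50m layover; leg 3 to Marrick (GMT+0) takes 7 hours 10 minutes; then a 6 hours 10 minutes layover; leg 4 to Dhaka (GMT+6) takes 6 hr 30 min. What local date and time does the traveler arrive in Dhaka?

7:16 PM on Apr 19

Convert departure to UTC: 1:22 PM + 12:00 = 1:22 AM UTC on Apr 18.
Add 1 hour and 15 minutes leg 1 → 2:37 AM UTC.
Add 2 hours and 54 minutes layover in Kathmandu → 5:31 AM UTC.
Add 11 hours 5 minutes leg 2 → 4:36 PM UTC.
Add 50 minutes layover in Muscat → 5:26 PM UTC.
Add 7 hours and 10 minutes leg 3 → 12:36 AM UTC (Apr 19).
Add 6 hours and 10 minutes layover in Marrick → 6:46 AM UTC.
Add 6 hours 30 minutes leg 4 → 1:16 PM UTC.
Dhaka is UTC+6:00, so local arrival = 1:16 PM + 6:00 = 7:16 PM on Apr 19.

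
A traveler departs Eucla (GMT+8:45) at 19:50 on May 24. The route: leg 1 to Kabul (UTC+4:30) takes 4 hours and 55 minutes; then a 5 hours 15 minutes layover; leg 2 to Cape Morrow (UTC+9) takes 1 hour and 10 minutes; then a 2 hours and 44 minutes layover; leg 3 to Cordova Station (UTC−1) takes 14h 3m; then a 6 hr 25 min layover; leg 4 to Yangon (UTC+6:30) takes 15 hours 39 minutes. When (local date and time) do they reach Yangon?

Convert departure to UTC: 19:50 − 8:45 = 11:05 UTC on May 24.
Add 4 hours 55 minutes leg 1 → 16:00 UTC.
Add 5 hours and 15 minutes layover in Kabul → 21:15 UTC.
Add 1 hour and 10 minutes leg 2 → 22:25 UTC.
Add 2 hours and 44 minutes layover in Cape Morrow → 01:09 UTC (May 25).
Add 14 hours 3 minutes leg 3 → 15:12 UTC.
Add 6 hours 25 minutes layover in Cordova Station → 21:37 UTC.
Add 15 hours 39 minutes leg 4 → 13:16 UTC (May 26).
Yangon is UTC+6:30, so local arrival = 13:16 + 6:30 = 19:46 on May 26.

19:46 on May 26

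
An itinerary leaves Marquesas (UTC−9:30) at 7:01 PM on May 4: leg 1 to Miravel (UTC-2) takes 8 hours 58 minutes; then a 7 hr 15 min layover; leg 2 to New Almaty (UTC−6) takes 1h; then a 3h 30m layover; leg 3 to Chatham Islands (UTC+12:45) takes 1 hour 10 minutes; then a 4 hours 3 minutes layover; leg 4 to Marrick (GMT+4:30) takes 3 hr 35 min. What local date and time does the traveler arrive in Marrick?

2:32 PM on May 6

Convert departure to UTC: 7:01 PM + 9:30 = 4:31 AM UTC on May 5.
Add 8 hours 58 minutes leg 1 → 1:29 PM UTC.
Add 7 hours and 15 minutes layover in Miravel → 8:44 PM UTC.
Add 1 hour leg 2 → 9:44 PM UTC.
Add 3 hours and 30 minutes layover in New Almaty → 1:14 AM UTC (May 6).
Add 1 hour 10 minutes leg 3 → 2:24 AM UTC.
Add 4 hours and 3 minutes layover in Chatham Islands → 6:27 AM UTC.
Add 3 hours and 35 minutes leg 4 → 10:02 AM UTC.
Marrick is UTC+4:30, so local arrival = 10:02 AM + 4:30 = 2:32 PM on May 6.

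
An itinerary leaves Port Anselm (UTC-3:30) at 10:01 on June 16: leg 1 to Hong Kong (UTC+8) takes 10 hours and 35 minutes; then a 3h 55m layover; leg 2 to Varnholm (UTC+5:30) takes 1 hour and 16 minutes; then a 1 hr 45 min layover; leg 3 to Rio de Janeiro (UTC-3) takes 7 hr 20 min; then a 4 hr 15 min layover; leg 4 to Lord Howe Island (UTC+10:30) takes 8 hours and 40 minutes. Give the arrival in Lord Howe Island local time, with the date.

13:47 on June 18

Convert departure to UTC: 10:01 + 3:30 = 13:31 UTC on Jun 16.
Add 10 hours and 35 minutes leg 1 → 00:06 UTC (Jun 17).
Add 3 hours and 55 minutes layover in Hong Kong → 04:01 UTC.
Add 1 hour and 16 minutes leg 2 → 05:17 UTC.
Add 1 hour 45 minutes layover in Varnholm → 07:02 UTC.
Add 7 hours 20 minutes leg 3 → 14:22 UTC.
Add 4 hours 15 minutes layover in Rio de Janeiro → 18:37 UTC.
Add 8 hours 40 minutes leg 4 → 03:17 UTC (Jun 18).
Lord Howe Island is UTC+10:30, so local arrival = 03:17 + 10:30 = 13:47 on Jun 18.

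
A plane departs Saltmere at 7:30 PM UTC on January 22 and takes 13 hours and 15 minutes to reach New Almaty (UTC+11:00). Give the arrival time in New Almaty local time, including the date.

7:45 PM on January 23

Departure is given in UTC: 7:30 PM on Jan 22.
Add 13 hours and 15 minutes → 8:45 AM UTC (Jan 23).
New Almaty is UTC+11:00: 8:45 AM + 11:00 = 7:45 PM on Jan 23.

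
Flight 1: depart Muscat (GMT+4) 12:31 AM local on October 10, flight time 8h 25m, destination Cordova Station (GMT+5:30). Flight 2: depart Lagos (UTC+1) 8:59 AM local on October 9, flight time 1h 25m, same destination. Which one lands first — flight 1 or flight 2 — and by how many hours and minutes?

the second, by 19 hours 32 minutes

Flight 1 in UTC: 12:31 AM − 4:00 = 8:31 PM on Oct 9.
+8 hours and 25 minutes → arrive 4:56 AM UTC on Oct 10.
Flight 2 in UTC: 8:59 AM − 1:00 = 7:59 AM on Oct 9.
+1 hour and 25 minutes → arrive 9:24 AM UTC on Oct 9.
Flight 2 lands earlier by 19 hours 32 minutes.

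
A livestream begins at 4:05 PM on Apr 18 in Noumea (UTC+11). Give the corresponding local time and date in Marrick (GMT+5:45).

10:50 AM on Apr 18

In UTC: 4:05 PM − 11:00 = 5:05 AM on Apr 18.
Marrick is UTC+5:45: 5:05 AM + 5:45 = 10:50 AM on Apr 18.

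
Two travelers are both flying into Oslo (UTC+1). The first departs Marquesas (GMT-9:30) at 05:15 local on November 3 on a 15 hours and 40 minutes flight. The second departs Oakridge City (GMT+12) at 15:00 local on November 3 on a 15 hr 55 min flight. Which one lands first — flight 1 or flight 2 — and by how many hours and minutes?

the second, by 11 hours 30 minutes

Flight 1 in UTC: 05:15 + 9:30 = 14:45 on Nov 3.
+15 hours 40 minutes → arrive 06:25 UTC on Nov 4.
Flight 2 in UTC: 15:00 − 12:00 = 03:00 on Nov 3.
+15 hours and 55 minutes → arrive 18:55 UTC on Nov 3.
Flight 2 lands earlier by 11 hours 30 minutes.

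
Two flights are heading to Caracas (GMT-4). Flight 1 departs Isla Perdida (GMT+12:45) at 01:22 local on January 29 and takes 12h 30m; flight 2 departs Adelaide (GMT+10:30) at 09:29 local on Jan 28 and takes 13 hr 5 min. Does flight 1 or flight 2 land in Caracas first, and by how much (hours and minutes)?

Flight 1 in UTC: 01:22 − 12:45 = 12:37 on Jan 28.
+12 hours and 30 minutes → arrive 01:07 UTC on Jan 29.
Flight 2 in UTC: 09:29 − 10:30 = 22:59 on Jan 27.
+13 hours and 5 minutes → arrive 12:04 UTC on Jan 28.
Flight 2 lands earlier by 13 hours 3 minutes.

the second, by 13 hours 3 minutes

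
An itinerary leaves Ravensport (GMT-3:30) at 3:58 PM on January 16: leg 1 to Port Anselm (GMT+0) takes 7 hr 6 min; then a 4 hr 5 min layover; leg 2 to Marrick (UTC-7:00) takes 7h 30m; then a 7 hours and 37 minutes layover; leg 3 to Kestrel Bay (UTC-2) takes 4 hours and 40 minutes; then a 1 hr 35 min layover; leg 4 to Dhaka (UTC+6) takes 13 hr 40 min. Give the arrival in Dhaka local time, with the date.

11:41 PM on January 18

Convert departure to UTC: 3:58 PM + 3:30 = 7:28 PM UTC on Jan 16.
Add 7 hours and 6 minutes leg 1 → 2:34 AM UTC (Jan 17).
Add 4 hours and 5 minutes layover in Port Anselm → 6:39 AM UTC.
Add 7 hours and 30 minutes leg 2 → 2:09 PM UTC.
Add 7 hours 37 minutes layover in Marrick → 9:46 PM UTC.
Add 4 hours and 40 minutes leg 3 → 2:26 AM UTC (Jan 18).
Add 1 hour 35 minutes layover in Kestrel Bay → 4:01 AM UTC.
Add 13 hours and 40 minutes leg 4 → 5:41 PM UTC.
Dhaka is UTC+6:00, so local arrival = 5:41 PM + 6:00 = 11:41 PM on Jan 18.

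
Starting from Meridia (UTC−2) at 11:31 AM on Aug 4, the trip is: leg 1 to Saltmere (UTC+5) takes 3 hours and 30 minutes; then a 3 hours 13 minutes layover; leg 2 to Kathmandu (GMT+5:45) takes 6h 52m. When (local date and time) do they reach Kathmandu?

Convert departure to UTC: 11:31 AM + 2:00 = 1:31 PM UTC on Aug 4.
Add 3 hours 30 minutes leg 1 → 5:01 PM UTC.
Add 3 hours and 13 minutes layover in Saltmere → 8:14 PM UTC.
Add 6 hours 52 minutes leg 2 → 3:06 AM UTC (Aug 5).
Kathmandu is UTC+5:45, so local arrival = 3:06 AM + 5:45 = 8:51 AM on Aug 5.

8:51 AM on August 5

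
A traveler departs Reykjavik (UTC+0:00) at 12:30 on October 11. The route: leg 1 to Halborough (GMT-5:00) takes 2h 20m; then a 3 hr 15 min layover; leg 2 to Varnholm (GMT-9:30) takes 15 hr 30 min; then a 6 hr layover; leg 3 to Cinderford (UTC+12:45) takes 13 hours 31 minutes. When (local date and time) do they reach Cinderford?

Reykjavik is at UTC+0, so departure is already 12:30 UTC on Oct 11.
Add 2 hours 20 minutes leg 1 → 14:50 UTC.
Add 3 hours 15 minutes layover in Halborough → 18:05 UTC.
Add 15 hours and 30 minutes leg 2 → 09:35 UTC (Oct 12).
Add 6 hours layover in Varnholm → 15:35 UTC.
Add 13 hours and 31 minutes leg 3 → 05:06 UTC (Oct 13).
Cinderford is UTC+12:45, so local arrival = 05:06 + 12:45 = 17:51 on Oct 13.

17:51 on October 13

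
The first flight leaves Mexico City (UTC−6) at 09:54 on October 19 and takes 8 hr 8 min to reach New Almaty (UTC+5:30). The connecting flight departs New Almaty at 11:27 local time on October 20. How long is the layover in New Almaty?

5 hours 55 minutes

Convert departure to UTC: 09:54 + 6:00 = 15:54 UTC on Oct 19.
Add 8 hours 8 minutes flight time → 00:02 UTC (Oct 20).
New Almaty is UTC+5:30, so local arrival = 00:02 + 5:30 = 05:32 on Oct 20.
Layover = 11:27 − 05:32 = 5 hours 55 minutes.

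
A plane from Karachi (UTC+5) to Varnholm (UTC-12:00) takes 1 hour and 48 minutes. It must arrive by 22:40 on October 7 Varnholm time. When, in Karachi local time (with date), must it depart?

13:52 on October 8

Target arrival in UTC: 22:40 + 12:00 = 10:40 on Oct 8.
Subtract 1 hour 48 minutes → departure 08:52 UTC on Oct 8.
Karachi is UTC+5:00: 08:52 + 5:00 = 13:52 on Oct 8.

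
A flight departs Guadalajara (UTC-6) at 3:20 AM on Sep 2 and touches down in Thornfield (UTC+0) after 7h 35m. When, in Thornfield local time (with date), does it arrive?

4:55 PM on September 2

Convert departure to UTC: 3:20 AM + 6:00 = 9:20 AM UTC on Sep 2.
Add 7 hours and 35 minutes travel time → 4:55 PM UTC.
Thornfield is UTC+0, so local arrival is the same: 4:55 PM on Sep 2.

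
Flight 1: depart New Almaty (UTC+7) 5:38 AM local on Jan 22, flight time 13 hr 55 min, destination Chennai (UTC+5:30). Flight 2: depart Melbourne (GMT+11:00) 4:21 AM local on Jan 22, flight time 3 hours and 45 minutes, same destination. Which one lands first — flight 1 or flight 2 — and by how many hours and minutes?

the second, by 15 hours 27 minutes

Flight 1 in UTC: 5:38 AM − 7:00 = 10:38 PM on Jan 21.
+13 hours 55 minutes → arrive 12:33 PM UTC on Jan 22.
Flight 2 in UTC: 4:21 AM − 11:00 = 5:21 PM on Jan 21.
+3 hours 45 minutes → arrive 9:06 PM UTC on Jan 21.
Flight 2 lands earlier by 15 hours 27 minutes.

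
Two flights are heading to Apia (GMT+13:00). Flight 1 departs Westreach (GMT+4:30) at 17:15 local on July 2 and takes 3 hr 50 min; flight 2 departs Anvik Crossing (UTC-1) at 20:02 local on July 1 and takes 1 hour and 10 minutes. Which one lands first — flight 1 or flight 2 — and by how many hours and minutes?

Flight 1 in UTC: 17:15 − 4:30 = 12:45 on Jul 2.
+3 hours 50 minutes → arrive 16:35 UTC on Jul 2.
Flight 2 in UTC: 20:02 + 1:00 = 21:02 on Jul 1.
+1 hour and 10 minutes → arrive 22:12 UTC on Jul 1.
Flight 2 lands earlier by 18 hours 23 minutes.

the second, by 18 hours 23 minutes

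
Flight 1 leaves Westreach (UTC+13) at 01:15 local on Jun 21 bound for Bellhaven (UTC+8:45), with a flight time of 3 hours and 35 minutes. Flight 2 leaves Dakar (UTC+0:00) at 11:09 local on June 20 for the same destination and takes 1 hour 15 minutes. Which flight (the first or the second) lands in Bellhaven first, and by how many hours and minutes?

the second, by 3 hours 26 minutes

Flight 1 in UTC: 01:15 − 13:00 = 12:15 on Jun 20.
+3 hours and 35 minutes → arrive 15:50 UTC on Jun 20.
Flight 2 departs at 11:09 UTC (Jun 20).
+1 hour 15 minutes → arrive 12:24 UTC on Jun 20.
Flight 2 lands earlier by 3 hours 26 minutes.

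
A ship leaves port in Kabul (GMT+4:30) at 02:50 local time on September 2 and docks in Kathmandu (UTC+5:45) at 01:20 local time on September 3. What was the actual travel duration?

Departure in UTC: 02:50 − 4:30 = 22:20 on Sep 1.
Arrival in UTC: 01:20 − 5:45 = 19:35 on Sep 2.
Elapsed = 19:35 − 22:20 (+1 day) = 21 hours 15 minutes.

21 hours 15 minutes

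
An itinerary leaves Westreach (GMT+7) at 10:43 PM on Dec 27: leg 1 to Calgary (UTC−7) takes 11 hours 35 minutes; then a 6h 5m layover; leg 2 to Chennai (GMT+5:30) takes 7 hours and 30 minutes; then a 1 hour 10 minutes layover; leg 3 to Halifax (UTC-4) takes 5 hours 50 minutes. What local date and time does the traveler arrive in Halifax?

Convert departure to UTC: 10:43 PM − 7:00 = 3:43 PM UTC on Dec 27.
Add 11 hours and 35 minutes leg 1 → 3:18 AM UTC (Dec 28).
Add 6 hours 5 minutes layover in Calgary → 9:23 AM UTC.
Add 7 hours and 30 minutes leg 2 → 4:53 PM UTC.
Add 1 hour and 10 minutes layover in Chennai → 6:03 PM UTC.
Add 5 hours 50 minutes leg 3 → 11:53 PM UTC.
Halifax is UTC−4:00, so local arrival = 11:53 PM − 4:00 = 7:53 PM on Dec 28.

7:53 PM on Dec 28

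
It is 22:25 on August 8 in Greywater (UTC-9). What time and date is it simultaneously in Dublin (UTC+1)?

08:25 on August 9

Dublin is 10:00 ahead of Greywater.
Shift by the zone difference: 22:25 + 10:00 = 08:25 on Aug 9 in Dublin.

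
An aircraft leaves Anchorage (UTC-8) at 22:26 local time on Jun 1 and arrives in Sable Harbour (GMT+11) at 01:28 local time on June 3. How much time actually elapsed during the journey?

8 hours 2 minutes

Sable Harbour is 19:00 ahead of Anchorage.
Clock-face elapsed time (ignoring zones) is 27 hours 2 minutes.
Actual elapsed = 27 hours 2 minutes − 19:00 = 8 hours 2 minutes.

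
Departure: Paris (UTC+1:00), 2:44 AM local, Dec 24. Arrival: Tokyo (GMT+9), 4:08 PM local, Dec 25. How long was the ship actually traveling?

29 hours 24 minutes

Departure in UTC: 2:44 AM − 1:00 = 1:44 AM on Dec 24.
Arrival in UTC: 4:08 PM − 9:00 = 7:08 AM on Dec 25.
Elapsed = 7:08 AM − 1:44 AM (+1 day) = 29 hours 24 minutes.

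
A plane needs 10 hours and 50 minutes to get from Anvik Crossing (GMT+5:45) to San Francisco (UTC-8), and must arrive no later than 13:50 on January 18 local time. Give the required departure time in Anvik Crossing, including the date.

Target arrival in UTC: 13:50 + 8:00 = 21:50 on Jan 18.
Subtract 10 hours 50 minutes → departure 11:00 UTC on Jan 18.
Anvik Crossing is UTC+5:45: 11:00 + 5:45 = 16:45 on Jan 18.

16:45 on January 18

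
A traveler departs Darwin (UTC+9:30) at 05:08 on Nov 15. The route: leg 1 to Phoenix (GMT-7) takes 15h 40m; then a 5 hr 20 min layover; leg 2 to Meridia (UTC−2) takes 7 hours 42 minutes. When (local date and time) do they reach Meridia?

Convert departure to UTC: 05:08 − 9:30 = 19:38 UTC on Nov 14.
Add 15 hours and 40 minutes leg 1 → 11:18 UTC (Nov 15).
Add 5 hours and 20 minutes layover in Phoenix → 16:38 UTC.
Add 7 hours 42 minutes leg 2 → 00:20 UTC (Nov 16).
Meridia is UTC−2:00, so local arrival = 00:20 − 2:00 = 22:20 on Nov 15.

22:20 on November 15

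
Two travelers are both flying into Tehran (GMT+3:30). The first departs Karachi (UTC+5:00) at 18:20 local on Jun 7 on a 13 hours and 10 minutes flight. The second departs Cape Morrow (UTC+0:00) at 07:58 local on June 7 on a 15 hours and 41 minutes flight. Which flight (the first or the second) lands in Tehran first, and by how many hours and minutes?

the second, by 2 hours 51 minutes

Flight 1 in UTC: 18:20 − 5:00 = 13:20 on Jun 7.
+13 hours and 10 minutes → arrive 02:30 UTC on Jun 8.
Flight 2 departs at 07:58 UTC (Jun 7).
+15 hours and 41 minutes → arrive 23:39 UTC on Jun 7.
Flight 2 lands earlier by 2 hours 51 minutes.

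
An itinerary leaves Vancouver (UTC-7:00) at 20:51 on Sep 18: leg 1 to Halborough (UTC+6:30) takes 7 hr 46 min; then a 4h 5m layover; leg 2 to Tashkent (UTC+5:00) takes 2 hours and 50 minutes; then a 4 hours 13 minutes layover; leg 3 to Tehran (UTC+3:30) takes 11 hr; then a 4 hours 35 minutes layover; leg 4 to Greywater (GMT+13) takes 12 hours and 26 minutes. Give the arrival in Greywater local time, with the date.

Convert departure to UTC: 20:51 + 7:00 = 03:51 UTC on Sep 19.
Add 7 hours 46 minutes leg 1 → 11:37 UTC.
Add 4 hours and 5 minutes layover in Halborough → 15:42 UTC.
Add 2 hours 50 minutes leg 2 → 18:32 UTC.
Add 4 hours 13 minutes layover in Tashkent → 22:45 UTC.
Add 11 hours leg 3 → 09:45 UTC (Sep 20).
Add 4 hours 35 minutes layover in Tehran → 14:20 UTC.
Add 12 hours and 26 minutes leg 4 → 02:46 UTC (Sep 21).
Greywater is UTC+13:00, so local arrival = 02:46 + 13:00 = 15:46 on Sep 21.

15:46 on September 21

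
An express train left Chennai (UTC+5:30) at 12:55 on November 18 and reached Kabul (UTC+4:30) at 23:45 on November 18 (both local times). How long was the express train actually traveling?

11 hours 50 minutes

Departure in UTC: 12:55 − 5:30 = 07:25 on Nov 18.
Arrival in UTC: 23:45 − 4:30 = 19:15 on Nov 18.
Elapsed = 19:15 − 07:25 = 11 hours 50 minutes.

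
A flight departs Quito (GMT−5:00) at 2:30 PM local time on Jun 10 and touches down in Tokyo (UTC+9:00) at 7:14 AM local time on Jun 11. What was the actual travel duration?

2 hours 44 minutes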